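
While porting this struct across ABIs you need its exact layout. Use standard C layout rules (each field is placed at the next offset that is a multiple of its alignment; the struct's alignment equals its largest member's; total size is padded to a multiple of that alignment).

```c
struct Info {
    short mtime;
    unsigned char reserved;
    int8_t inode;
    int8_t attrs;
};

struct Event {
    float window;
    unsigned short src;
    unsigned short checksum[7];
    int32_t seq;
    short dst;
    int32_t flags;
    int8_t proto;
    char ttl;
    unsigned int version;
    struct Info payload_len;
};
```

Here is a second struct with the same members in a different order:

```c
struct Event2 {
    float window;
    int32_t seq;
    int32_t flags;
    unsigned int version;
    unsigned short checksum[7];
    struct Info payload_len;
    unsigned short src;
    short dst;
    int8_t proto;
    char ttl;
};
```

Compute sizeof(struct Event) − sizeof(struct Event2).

4

Info: mtime at 0 (size 2, align 2) → ends 2; reserved at 2 (size 1, align 1) → ends 3; inode at 3 (size 1, align 1) → ends 4; attrs at 4 (size 1, align 1) → ends 5; tail pad 1 to reach multiple of 2; total 6 bytes, alignment 2
window at 0 (size 4, align 4) → ends 4
src at 4 (size 2, align 2) → ends 6
checksum at 6 (size 14, align 2) → ends 20
seq at 20 (size 4, align 4) → ends 24
dst at 24 (size 2, align 2) → ends 26
pad 2 to align 4 for flags
flags at 28 (size 4, align 4) → ends 32
proto at 32 (size 1, align 1) → ends 33
ttl at 33 (size 1, align 1) → ends 34
pad 2 to align 4 for version
version at 36 (size 4, align 4) → ends 40
payload_len at 40 (size 6, align 2) → ends 46
tail pad 2 to reach multiple of 4
total 48 bytes, alignment 4
— Event2 —
window at 0 (size 4, align 4) → ends 4
seq at 4 (size 4, align 4) → ends 8
flags at 8 (size 4, align 4) → ends 12
version at 12 (size 4, align 4) → ends 16
checksum at 16 (size 14, align 2) → ends 30
payload_len at 30 (size 6, align 2) → ends 36
src at 36 (size 2, align 2) → ends 38
dst at 38 (size 2, align 2) → ends 40
proto at 40 (size 1, align 1) → ends 41
ttl at 41 (size 1, align 1) → ends 42
tail pad 2 to reach multiple of 4
total 44 bytes, alignment 4
48 − 44 = 4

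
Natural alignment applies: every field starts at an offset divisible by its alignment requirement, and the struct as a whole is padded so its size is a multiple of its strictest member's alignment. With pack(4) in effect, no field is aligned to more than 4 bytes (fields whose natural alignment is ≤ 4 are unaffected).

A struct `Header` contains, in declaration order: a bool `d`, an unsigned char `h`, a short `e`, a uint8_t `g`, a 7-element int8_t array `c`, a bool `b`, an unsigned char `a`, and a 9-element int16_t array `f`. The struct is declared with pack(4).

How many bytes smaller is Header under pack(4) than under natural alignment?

natural layout:
  0..1  d  (1B, 1-aligned)
  1..2  h  (1B, 1-aligned)
  2..4  e  (2B, 2-aligned)
  4..5  g  (1B, 1-aligned)
  5..12  c  (7B, 1-aligned)
  12..13  b  (1B, 1-aligned)
  13..14  a  (1B, 1-aligned)
  14..32  f  (18B, 2-aligned)
  sizeof = 32, alignof = 2
packed(4) layout:
  0..1  d  (1B, 1-aligned)
  1..2  h  (1B, 1-aligned)
  2..4  e  (2B, 2-aligned)
  4..5  g  (1B, 1-aligned)
  5..12  c  (7B, 1-aligned)
  12..13  b  (1B, 1-aligned)
  13..14  a  (1B, 1-aligned)
  14..32  f  (18B, 2-aligned)
  sizeof = 32, alignof = 2
32 − 32 = 0

0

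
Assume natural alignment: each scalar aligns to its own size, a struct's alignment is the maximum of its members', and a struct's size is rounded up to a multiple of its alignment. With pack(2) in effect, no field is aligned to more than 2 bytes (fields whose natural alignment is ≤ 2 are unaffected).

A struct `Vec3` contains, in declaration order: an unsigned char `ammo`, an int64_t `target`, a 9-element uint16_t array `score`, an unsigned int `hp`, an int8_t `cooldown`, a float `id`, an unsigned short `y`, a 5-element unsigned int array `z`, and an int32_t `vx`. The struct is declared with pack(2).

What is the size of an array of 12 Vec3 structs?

ammo at 0 (size 1, align 1) → ends 1
pad 1 to align 2 for target
target at 2 (size 8, align 2) → ends 10
score at 10 (size 18, align 2) → ends 28
hp at 28 (size 4, align 2) → ends 32
cooldown at 32 (size 1, align 1) → ends 33
pad 1 to align 2 for id
id at 34 (size 4, align 2) → ends 38
y at 38 (size 2, align 2) → ends 40
z at 40 (size 20, align 2) → ends 60
vx at 60 (size 4, align 2) → ends 64
total 64 bytes, alignment 2
array of 12: 12 × 64 = 768

768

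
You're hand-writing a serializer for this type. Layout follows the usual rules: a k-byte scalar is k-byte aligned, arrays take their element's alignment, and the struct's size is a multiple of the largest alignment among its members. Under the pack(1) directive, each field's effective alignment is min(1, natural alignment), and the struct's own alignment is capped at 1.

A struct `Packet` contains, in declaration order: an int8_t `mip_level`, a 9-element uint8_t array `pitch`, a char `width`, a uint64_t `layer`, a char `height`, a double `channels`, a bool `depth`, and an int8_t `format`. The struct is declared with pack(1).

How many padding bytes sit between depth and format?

0..1  mip_level  (1B, 1-aligned)
1..10  pitch  (9B, 1-aligned)
10..11  width  (1B, 1-aligned)
11..19  layer  (8B, 1-aligned)
19..20  height  (1B, 1-aligned)
20..28  channels  (8B, 1-aligned)
28..29  depth  (1B, 1-aligned)
29..30  format  (1B, 1-aligned)

0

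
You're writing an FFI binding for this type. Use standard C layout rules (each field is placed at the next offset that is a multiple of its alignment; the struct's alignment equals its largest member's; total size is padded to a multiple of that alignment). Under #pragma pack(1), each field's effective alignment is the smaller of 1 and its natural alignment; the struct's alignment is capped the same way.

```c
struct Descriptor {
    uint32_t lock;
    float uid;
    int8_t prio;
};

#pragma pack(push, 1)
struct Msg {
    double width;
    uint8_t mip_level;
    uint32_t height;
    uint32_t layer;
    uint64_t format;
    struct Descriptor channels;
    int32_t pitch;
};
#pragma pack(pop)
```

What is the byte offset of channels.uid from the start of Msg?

Descriptor: @0: lock [4B, align 4] → 4; @4: uid [4B, align 4] → 8; @8: prio [1B, align 1] → 9; +3 tail pad (align 4); size 12, align 4
@0: width [8B, align 1] → 8
@8: mip_level [1B, align 1] → 9
@9: height [4B, align 1] → 13
@13: layer [4B, align 1] → 17
@17: format [8B, align 1] → 25
@25: channels [12B, align 1] → 37
within Descriptor: uid at 4
25 + 4 = 29

29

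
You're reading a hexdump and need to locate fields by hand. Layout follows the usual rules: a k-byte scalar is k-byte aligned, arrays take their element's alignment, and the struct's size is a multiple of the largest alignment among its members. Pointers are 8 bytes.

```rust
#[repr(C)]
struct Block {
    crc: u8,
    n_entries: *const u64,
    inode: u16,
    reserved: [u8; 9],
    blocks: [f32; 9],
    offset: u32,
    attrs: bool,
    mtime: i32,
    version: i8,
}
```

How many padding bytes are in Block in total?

0..1  crc  (1B, 1-aligned)
1..8  -- padding (7B)
8..16  n_entries  (8B, 8-aligned)
16..18  inode  (2B, 2-aligned)
18..27  reserved  (9B, 1-aligned)
27..28  -- padding (1B)
28..64  blocks  (36B, 4-aligned)
64..68  offset  (4B, 4-aligned)
68..69  attrs  (1B, 1-aligned)
69..72  -- padding (3B)
72..76  mtime  (4B, 4-aligned)
76..77  version  (1B, 1-aligned)
77..80  -- tail padding (3B)
sizeof = 80, alignof = 8
data bytes 66, size 80 → padding 14

14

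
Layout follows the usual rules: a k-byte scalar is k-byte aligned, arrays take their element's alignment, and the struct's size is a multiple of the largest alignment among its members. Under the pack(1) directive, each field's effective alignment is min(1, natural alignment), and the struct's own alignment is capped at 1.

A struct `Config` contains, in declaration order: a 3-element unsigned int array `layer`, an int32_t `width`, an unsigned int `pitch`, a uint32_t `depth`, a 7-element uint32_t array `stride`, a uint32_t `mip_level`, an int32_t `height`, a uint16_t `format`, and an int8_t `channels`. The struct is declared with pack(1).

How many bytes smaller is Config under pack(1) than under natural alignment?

1

natural layout:
  layer at 0 (size 12, align 4) → ends 12
  width at 12 (size 4, align 4) → ends 16
  pitch at 16 (size 4, align 4) → ends 20
  depth at 20 (size 4, align 4) → ends 24
  stride at 24 (size 28, align 4) → ends 52
  mip_level at 52 (size 4, align 4) → ends 56
  height at 56 (size 4, align 4) → ends 60
  format at 60 (size 2, align 2) → ends 62
  channels at 62 (size 1, align 1) → ends 63
  tail pad 1 to reach multiple of 4
  total 64 bytes, alignment 4
packed(1) layout:
  layer at 0 (size 12, align 1) → ends 12
  width at 12 (size 4, align 1) → ends 16
  pitch at 16 (size 4, align 1) → ends 20
  depth at 20 (size 4, align 1) → ends 24
  stride at 24 (size 28, align 1) → ends 52
  mip_level at 52 (size 4, align 1) → ends 56
  height at 56 (size 4, align 1) → ends 60
  format at 60 (size 2, align 1) → ends 62
  channels at 62 (size 1, align 1) → ends 63
  total 63 bytes, alignment 1
64 − 63 = 1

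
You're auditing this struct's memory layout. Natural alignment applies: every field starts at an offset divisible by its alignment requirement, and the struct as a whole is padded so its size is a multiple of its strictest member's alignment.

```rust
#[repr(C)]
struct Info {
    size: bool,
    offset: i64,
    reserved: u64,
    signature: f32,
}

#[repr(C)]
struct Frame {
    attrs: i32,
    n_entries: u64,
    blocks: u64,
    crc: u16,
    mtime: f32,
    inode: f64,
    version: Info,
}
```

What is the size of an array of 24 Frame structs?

1728

Info: 0..1  size  (1B, 1-aligned); 1..8  -- padding (7B); 8..16  offset  (8B, 8-aligned); 16..24  reserved  (8B, 8-aligned); 24..28  signature  (4B, 4-aligned); 28..32  -- tail padding (4B); sizeof = 32, alignof = 8
0..4  attrs  (4B, 4-aligned)
4..8  -- padding (4B)
8..16  n_entries  (8B, 8-aligned)
16..24  blocks  (8B, 8-aligned)
24..26  crc  (2B, 2-aligned)
26..28  -- padding (2B)
28..32  mtime  (4B, 4-aligned)
32..40  inode  (8B, 8-aligned)
40..72  version  (32B, 8-aligned)
sizeof = 72, alignof = 8
array of 24: 24 × 72 = 1728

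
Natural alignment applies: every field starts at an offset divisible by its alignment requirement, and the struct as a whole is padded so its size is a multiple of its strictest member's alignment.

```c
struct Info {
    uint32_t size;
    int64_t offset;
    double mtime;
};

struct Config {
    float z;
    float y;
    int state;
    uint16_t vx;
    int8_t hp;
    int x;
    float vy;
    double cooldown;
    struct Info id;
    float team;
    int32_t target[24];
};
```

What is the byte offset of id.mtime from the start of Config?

48

Info: 0..4  size  (4B, 4-aligned); 4..8  -- padding (4B); 8..16  offset  (8B, 8-aligned); 16..24  mtime  (8B, 8-aligned); sizeof = 24, alignof = 8
0..4  z  (4B, 4-aligned)
4..8  y  (4B, 4-aligned)
8..12  state  (4B, 4-aligned)
12..14  vx  (2B, 2-aligned)
14..15  hp  (1B, 1-aligned)
15..16  -- padding (1B)
16..20  x  (4B, 4-aligned)
20..24  vy  (4B, 4-aligned)
24..32  cooldown  (8B, 8-aligned)
32..56  id  (24B, 8-aligned)
within Info: mtime at 16
32 + 16 = 48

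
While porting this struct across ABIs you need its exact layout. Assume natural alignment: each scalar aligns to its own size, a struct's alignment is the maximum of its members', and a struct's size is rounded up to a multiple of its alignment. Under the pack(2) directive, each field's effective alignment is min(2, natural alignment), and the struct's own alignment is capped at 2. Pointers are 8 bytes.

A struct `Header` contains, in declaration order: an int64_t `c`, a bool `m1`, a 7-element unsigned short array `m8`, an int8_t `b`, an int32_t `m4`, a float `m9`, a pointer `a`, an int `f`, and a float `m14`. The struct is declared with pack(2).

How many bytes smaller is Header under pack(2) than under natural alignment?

6

natural layout:
  c at 0 (size 8, align 8) → ends 8
  m1 at 8 (size 1, align 1) → ends 9
  pad 1 to align 2 for m8
  m8 at 10 (size 14, align 2) → ends 24
  b at 24 (size 1, align 1) → ends 25
  pad 3 to align 4 for m4
  m4 at 28 (size 4, align 4) → ends 32
  m9 at 32 (size 4, align 4) → ends 36
  pad 4 to align 8 for a
  a at 40 (size 8, align 8) → ends 48
  f at 48 (size 4, align 4) → ends 52
  m14 at 52 (size 4, align 4) → ends 56
  total 56 bytes, alignment 8
packed(2) layout:
  c at 0 (size 8, align 2) → ends 8
  m1 at 8 (size 1, align 1) → ends 9
  pad 1 to align 2 for m8
  m8 at 10 (size 14, align 2) → ends 24
  b at 24 (size 1, align 1) → ends 25
  pad 1 to align 2 for m4
  m4 at 26 (size 4, align 2) → ends 30
  m9 at 30 (size 4, align 2) → ends 34
  a at 34 (size 8, align 2) → ends 42
  f at 42 (size 4, align 2) → ends 46
  m14 at 46 (size 4, align 2) → ends 50
  total 50 bytes, alignment 2
56 − 50 = 6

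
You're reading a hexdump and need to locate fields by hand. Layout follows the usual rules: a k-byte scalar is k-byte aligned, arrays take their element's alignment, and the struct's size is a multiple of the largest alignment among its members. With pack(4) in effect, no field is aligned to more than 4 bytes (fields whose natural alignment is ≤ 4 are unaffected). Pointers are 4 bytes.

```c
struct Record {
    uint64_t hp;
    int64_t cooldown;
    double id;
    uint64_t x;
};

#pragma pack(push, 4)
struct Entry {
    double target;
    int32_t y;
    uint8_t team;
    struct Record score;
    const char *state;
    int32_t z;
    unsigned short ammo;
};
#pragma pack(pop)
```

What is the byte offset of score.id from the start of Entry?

32

Record: 0..8  hp  (8B, 8-aligned); 8..16  cooldown  (8B, 8-aligned); 16..24  id  (8B, 8-aligned); 24..32  x  (8B, 8-aligned); sizeof = 32, alignof = 8
0..8  target  (8B, 4-aligned)
8..12  y  (4B, 4-aligned)
12..13  team  (1B, 1-aligned)
13..16  -- padding (3B)
16..48  score  (32B, 4-aligned)
within Record: id at 16
16 + 16 = 32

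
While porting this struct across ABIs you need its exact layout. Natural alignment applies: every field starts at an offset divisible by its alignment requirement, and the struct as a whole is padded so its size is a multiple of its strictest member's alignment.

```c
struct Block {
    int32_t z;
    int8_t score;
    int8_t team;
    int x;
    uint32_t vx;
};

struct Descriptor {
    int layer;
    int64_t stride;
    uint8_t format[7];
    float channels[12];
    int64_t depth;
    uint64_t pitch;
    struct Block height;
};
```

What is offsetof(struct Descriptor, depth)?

Block: z at 0 (size 4, align 4) → ends 4; score at 4 (size 1, align 1) → ends 5; team at 5 (size 1, align 1) → ends 6; pad 2 to align 4 for x; x at 8 (size 4, align 4) → ends 12; vx at 12 (size 4, align 4) → ends 16; total 16 bytes, alignment 4
layer at 0 (size 4, align 4) → ends 4
pad 4 to align 8 for stride
stride at 8 (size 8, align 8) → ends 16
format at 16 (size 7, align 1) → ends 23
pad 1 to align 4 for channels
channels at 24 (size 48, align 4) → ends 72
depth at 72 (size 8, align 8) → ends 80

72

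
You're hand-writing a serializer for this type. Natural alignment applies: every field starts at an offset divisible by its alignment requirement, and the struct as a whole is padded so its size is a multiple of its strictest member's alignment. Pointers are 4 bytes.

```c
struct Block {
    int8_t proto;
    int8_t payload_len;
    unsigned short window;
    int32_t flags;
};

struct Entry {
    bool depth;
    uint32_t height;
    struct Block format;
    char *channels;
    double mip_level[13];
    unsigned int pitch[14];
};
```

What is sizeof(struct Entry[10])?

1840

Block: 0..1  proto  (1B, 1-aligned); 1..2  payload_len  (1B, 1-aligned); 2..4  window  (2B, 2-aligned); 4..8  flags  (4B, 4-aligned); sizeof = 8, alignof = 4
0..1  depth  (1B, 1-aligned)
1..4  -- padding (3B)
4..8  height  (4B, 4-aligned)
8..16  format  (8B, 4-aligned)
16..20  channels  (4B, 4-aligned)
20..24  -- padding (4B)
24..128  mip_level  (104B, 8-aligned)
128..184  pitch  (56B, 4-aligned)
sizeof = 184, alignof = 8
array of 10: 10 × 184 = 1840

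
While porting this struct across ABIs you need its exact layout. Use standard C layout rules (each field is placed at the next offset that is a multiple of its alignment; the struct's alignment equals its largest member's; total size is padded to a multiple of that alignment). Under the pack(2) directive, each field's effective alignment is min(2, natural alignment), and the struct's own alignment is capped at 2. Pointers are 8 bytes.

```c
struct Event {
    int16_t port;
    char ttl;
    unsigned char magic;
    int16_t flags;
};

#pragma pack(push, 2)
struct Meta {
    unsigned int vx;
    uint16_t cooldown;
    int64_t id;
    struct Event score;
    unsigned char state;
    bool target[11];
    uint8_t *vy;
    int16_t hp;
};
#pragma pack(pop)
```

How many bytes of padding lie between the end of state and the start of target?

0

Event: 0..2  port  (2B, 2-aligned); 2..3  ttl  (1B, 1-aligned); 3..4  magic  (1B, 1-aligned); 4..6  flags  (2B, 2-aligned); sizeof = 6, alignof = 2
0..4  vx  (4B, 2-aligned)
4..6  cooldown  (2B, 2-aligned)
6..14  id  (8B, 2-aligned)
14..20  score  (6B, 2-aligned)
20..21  state  (1B, 1-aligned)
21..32  target  (11B, 1-aligned)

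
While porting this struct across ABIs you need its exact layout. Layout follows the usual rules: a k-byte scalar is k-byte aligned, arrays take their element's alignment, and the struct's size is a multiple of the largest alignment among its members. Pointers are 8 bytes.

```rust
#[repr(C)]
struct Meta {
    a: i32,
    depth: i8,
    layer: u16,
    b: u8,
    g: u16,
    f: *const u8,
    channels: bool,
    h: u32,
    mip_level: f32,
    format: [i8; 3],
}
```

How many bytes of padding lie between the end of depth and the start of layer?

1

a at 0 (size 4, align 4) → ends 4
depth at 4 (size 1, align 1) → ends 5
pad 1 to align 2 for layer
layer at 6 (size 2, align 2) → ends 8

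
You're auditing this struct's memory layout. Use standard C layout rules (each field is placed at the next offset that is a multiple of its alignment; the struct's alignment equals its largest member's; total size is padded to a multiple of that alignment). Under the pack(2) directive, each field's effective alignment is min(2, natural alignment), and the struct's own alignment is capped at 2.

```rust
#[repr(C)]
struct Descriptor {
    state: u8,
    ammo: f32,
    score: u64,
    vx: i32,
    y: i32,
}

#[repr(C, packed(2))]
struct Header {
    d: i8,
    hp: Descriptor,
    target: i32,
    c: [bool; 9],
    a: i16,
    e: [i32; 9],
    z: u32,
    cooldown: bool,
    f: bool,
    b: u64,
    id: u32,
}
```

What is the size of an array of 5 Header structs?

Descriptor: @0: state [1B, align 1] → 1; +3 pad (align 4); @4: ammo [4B, align 4] → 8; @8: score [8B, align 8] → 16; @16: vx [4B, align 4] → 20; @20: y [4B, align 4] → 24; size 24, align 8
@0: d [1B, align 1] → 1
+1 pad (align 2)
@2: hp [24B, align 2] → 26
@26: target [4B, align 2] → 30
@30: c [9B, align 1] → 39
+1 pad (align 2)
@40: a [2B, align 2] → 42
@42: e [36B, align 2] → 78
@78: z [4B, align 2] → 82
@82: cooldown [1B, align 1] → 83
@83: f [1B, align 1] → 84
@84: b [8B, align 2] → 92
@92: id [4B, align 2] → 96
size 96, align 2
array of 5: 5 × 96 = 480

480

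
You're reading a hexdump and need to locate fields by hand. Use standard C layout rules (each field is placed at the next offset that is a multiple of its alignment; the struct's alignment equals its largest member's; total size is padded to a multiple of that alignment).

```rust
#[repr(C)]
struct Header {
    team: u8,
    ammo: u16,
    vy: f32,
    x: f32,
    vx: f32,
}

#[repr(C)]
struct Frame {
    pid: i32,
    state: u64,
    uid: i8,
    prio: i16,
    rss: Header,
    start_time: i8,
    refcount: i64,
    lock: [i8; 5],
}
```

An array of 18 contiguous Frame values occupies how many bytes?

1008

Header: team at 0 (size 1, align 1) → ends 1; pad 1 to align 2 for ammo; ammo at 2 (size 2, align 2) → ends 4; vy at 4 (size 4, align 4) → ends 8; x at 8 (size 4, align 4) → ends 12; vx at 12 (size 4, align 4) → ends 16; total 16 bytes, alignment 4
pid at 0 (size 4, align 4) → ends 4
pad 4 to align 8 for state
state at 8 (size 8, align 8) → ends 16
uid at 16 (size 1, align 1) → ends 17
pad 1 to align 2 for prio
prio at 18 (size 2, align 2) → ends 20
rss at 20 (size 16, align 4) → ends 36
start_time at 36 (size 1, align 1) → ends 37
pad 3 to align 8 for refcount
refcount at 40 (size 8, align 8) → ends 48
lock at 48 (size 5, align 1) → ends 53
tail pad 3 to reach multiple of 8
total 56 bytes, alignment 8
array of 18: 18 × 56 = 1008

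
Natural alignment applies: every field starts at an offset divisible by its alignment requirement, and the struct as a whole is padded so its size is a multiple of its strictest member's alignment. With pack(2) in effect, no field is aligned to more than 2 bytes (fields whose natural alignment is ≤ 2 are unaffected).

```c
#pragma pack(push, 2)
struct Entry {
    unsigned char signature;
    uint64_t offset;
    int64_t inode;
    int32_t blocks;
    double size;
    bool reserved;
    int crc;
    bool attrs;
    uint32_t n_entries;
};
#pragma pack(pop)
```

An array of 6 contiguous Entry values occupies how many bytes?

signature at 0 (size 1, align 1) → ends 1
pad 1 to align 2 for offset
offset at 2 (size 8, align 2) → ends 10
inode at 10 (size 8, align 2) → ends 18
blocks at 18 (size 4, align 2) → ends 22
size at 22 (size 8, align 2) → ends 30
reserved at 30 (size 1, align 1) → ends 31
pad 1 to align 2 for crc
crc at 32 (size 4, align 2) → ends 36
attrs at 36 (size 1, align 1) → ends 37
pad 1 to align 2 for n_entries
n_entries at 38 (size 4, align 2) → ends 42
total 42 bytes, alignment 2
array of 6: 6 × 42 = 252

252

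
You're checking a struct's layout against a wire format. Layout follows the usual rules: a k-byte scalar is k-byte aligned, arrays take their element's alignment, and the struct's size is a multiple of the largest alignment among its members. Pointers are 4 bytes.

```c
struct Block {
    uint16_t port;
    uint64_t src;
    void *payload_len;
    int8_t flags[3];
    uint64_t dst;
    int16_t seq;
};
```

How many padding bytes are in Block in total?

13

0..2  port  (2B, 2-aligned)
2..8  -- padding (6B)
8..16  src  (8B, 8-aligned)
16..20  payload_len  (4B, 4-aligned)
20..23  flags  (3B, 1-aligned)
23..24  -- padding (1B)
24..32  dst  (8B, 8-aligned)
32..34  seq  (2B, 2-aligned)
34..40  -- tail padding (6B)
sizeof = 40, alignof = 8
data bytes 27, size 40 → padding 13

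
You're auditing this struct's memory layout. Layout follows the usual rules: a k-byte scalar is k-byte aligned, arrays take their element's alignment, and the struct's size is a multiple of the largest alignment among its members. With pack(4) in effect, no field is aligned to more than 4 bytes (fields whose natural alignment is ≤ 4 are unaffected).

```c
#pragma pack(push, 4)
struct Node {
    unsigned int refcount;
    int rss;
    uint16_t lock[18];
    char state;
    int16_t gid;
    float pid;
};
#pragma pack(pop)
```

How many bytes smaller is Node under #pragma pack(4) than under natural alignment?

0

natural layout:
  0..4  refcount  (4B, 4-aligned)
  4..8  rss  (4B, 4-aligned)
  8..44  lock  (36B, 2-aligned)
  44..45  state  (1B, 1-aligned)
  45..46  -- padding (1B)
  46..48  gid  (2B, 2-aligned)
  48..52  pid  (4B, 4-aligned)
  sizeof = 52, alignof = 4
packed(4) layout:
  0..4  refcount  (4B, 4-aligned)
  4..8  rss  (4B, 4-aligned)
  8..44  lock  (36B, 2-aligned)
  44..45  state  (1B, 1-aligned)
  45..46  -- padding (1B)
  46..48  gid  (2B, 2-aligned)
  48..52  pid  (4B, 4-aligned)
  sizeof = 52, alignof = 4
52 − 52 = 0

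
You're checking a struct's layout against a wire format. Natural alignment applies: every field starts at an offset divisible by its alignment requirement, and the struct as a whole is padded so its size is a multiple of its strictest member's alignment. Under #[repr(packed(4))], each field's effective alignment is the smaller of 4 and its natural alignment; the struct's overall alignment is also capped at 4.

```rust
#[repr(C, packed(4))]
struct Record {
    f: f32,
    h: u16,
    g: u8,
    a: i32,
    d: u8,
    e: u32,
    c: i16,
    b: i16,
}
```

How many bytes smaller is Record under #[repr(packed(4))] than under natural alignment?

0

natural layout:
  f at 0 (size 4, align 4) → ends 4
  h at 4 (size 2, align 2) → ends 6
  g at 6 (size 1, align 1) → ends 7
  pad 1 to align 4 for a
  a at 8 (size 4, align 4) → ends 12
  d at 12 (size 1, align 1) → ends 13
  pad 3 to align 4 for e
  e at 16 (size 4, align 4) → ends 20
  c at 20 (size 2, align 2) → ends 22
  b at 22 (size 2, align 2) → ends 24
  total 24 bytes, alignment 4
packed(4) layout:
  f at 0 (size 4, align 4) → ends 4
  h at 4 (size 2, align 2) → ends 6
  g at 6 (size 1, align 1) → ends 7
  pad 1 to align 4 for a
  a at 8 (size 4, align 4) → ends 12
  d at 12 (size 1, align 1) → ends 13
  pad 3 to align 4 for e
  e at 16 (size 4, align 4) → ends 20
  c at 20 (size 2, align 2) → ends 22
  b at 22 (size 2, align 2) → ends 24
  total 24 bytes, alignment 4
24 − 24 = 0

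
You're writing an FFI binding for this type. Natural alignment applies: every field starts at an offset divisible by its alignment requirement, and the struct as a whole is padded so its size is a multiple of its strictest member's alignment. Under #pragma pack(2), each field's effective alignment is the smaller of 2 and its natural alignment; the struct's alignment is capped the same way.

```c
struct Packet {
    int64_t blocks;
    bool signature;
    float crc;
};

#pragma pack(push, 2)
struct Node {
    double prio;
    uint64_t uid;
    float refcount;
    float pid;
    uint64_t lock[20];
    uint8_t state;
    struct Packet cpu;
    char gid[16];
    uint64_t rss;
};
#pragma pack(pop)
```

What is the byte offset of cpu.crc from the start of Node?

Packet: 0..8  blocks  (8B, 8-aligned); 8..9  signature  (1B, 1-aligned); 9..12  -- padding (3B); 12..16  crc  (4B, 4-aligned); sizeof = 16, alignof = 8
0..8  prio  (8B, 2-aligned)
8..16  uid  (8B, 2-aligned)
16..20  refcount  (4B, 2-aligned)
20..24  pid  (4B, 2-aligned)
24..184  lock  (160B, 2-aligned)
184..185  state  (1B, 1-aligned)
185..186  -- padding (1B)
186..202  cpu  (16B, 2-aligned)
within Packet: crc at 12
186 + 12 = 198

198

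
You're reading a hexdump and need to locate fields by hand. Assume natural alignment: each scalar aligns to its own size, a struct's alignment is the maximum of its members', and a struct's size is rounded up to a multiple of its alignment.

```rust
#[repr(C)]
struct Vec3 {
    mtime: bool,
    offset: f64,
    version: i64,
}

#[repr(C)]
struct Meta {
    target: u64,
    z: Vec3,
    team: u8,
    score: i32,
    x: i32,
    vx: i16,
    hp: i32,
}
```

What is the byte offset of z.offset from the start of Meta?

16

Vec3: mtime at 0 (size 1, align 1) → ends 1; pad 7 to align 8 for offset; offset at 8 (size 8, align 8) → ends 16; version at 16 (size 8, align 8) → ends 24; total 24 bytes, alignment 8
target at 0 (size 8, align 8) → ends 8
z at 8 (size 24, align 8) → ends 32
within Vec3: offset at 8
8 + 8 = 16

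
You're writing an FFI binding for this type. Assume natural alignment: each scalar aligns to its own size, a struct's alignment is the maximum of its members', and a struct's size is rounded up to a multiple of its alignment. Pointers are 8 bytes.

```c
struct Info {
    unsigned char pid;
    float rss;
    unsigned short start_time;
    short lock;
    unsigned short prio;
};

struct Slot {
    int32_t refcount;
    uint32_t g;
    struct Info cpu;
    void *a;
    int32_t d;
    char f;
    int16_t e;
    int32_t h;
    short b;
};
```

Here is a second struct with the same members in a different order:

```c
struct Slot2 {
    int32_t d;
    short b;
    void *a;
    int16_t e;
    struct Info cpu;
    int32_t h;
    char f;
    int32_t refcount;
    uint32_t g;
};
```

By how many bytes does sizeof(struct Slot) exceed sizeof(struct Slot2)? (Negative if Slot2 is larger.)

Info: @0: pid [1B, align 1] → 1; +3 pad (align 4); @4: rss [4B, align 4] → 8; @8: start_time [2B, align 2] → 10; @10: lock [2B, align 2] → 12; @12: prio [2B, align 2] → 14; +2 tail pad (align 4); size 16, align 4
@0: refcount [4B, align 4] → 4
@4: g [4B, align 4] → 8
@8: cpu [16B, align 4] → 24
@24: a [8B, align 8] → 32
@32: d [4B, align 4] → 36
@36: f [1B, align 1] → 37
+1 pad (align 2)
@38: e [2B, align 2] → 40
@40: h [4B, align 4] → 44
@44: b [2B, align 2] → 46
+2 tail pad (align 8)
size 48, align 8
— Slot2 —
@0: d [4B, align 4] → 4
@4: b [2B, align 2] → 6
+2 pad (align 8)
@8: a [8B, align 8] → 16
@16: e [2B, align 2] → 18
+2 pad (align 4)
@20: cpu [16B, align 4] → 36
@36: h [4B, align 4] → 40
@40: f [1B, align 1] → 41
+3 pad (align 4)
@44: refcount [4B, align 4] → 48
@48: g [4B, align 4] → 52
+4 tail pad (align 8)
size 56, align 8
48 − 56 = -8

-8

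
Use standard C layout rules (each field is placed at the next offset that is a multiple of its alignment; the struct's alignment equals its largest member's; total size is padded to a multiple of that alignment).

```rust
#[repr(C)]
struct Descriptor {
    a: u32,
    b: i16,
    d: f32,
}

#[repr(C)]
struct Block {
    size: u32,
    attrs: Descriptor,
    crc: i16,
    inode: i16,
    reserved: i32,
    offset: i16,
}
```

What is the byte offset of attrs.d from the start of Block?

Descriptor: 0..4  a  (4B, 4-aligned); 4..6  b  (2B, 2-aligned); 6..8  -- padding (2B); 8..12  d  (4B, 4-aligned); sizeof = 12, alignof = 4
0..4  size  (4B, 4-aligned)
4..16  attrs  (12B, 4-aligned)
within Descriptor: d at 8
4 + 8 = 12

12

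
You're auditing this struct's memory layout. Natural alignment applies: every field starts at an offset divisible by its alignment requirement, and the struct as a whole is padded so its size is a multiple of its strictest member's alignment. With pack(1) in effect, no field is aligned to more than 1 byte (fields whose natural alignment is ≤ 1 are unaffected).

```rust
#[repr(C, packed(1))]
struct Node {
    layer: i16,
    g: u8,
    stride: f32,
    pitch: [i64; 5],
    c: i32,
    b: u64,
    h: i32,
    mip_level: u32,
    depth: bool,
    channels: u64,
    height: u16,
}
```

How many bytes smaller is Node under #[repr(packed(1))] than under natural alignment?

natural layout:
  layer at 0 (size 2, align 2) → ends 2
  g at 2 (size 1, align 1) → ends 3
  pad 1 to align 4 for stride
  stride at 4 (size 4, align 4) → ends 8
  pitch at 8 (size 40, align 8) → ends 48
  c at 48 (size 4, align 4) → ends 52
  pad 4 to align 8 for b
  b at 56 (size 8, align 8) → ends 64
  h at 64 (size 4, align 4) → ends 68
  mip_level at 68 (size 4, align 4) → ends 72
  depth at 72 (size 1, align 1) → ends 73
  pad 7 to align 8 for channels
  channels at 80 (size 8, align 8) → ends 88
  height at 88 (size 2, align 2) → ends 90
  tail pad 6 to reach multiple of 8
  total 96 bytes, alignment 8
packed(1) layout:
  layer at 0 (size 2, align 1) → ends 2
  g at 2 (size 1, align 1) → ends 3
  stride at 3 (size 4, align 1) → ends 7
  pitch at 7 (size 40, align 1) → ends 47
  c at 47 (size 4, align 1) → ends 51
  b at 51 (size 8, align 1) → ends 59
  h at 59 (size 4, align 1) → ends 63
  mip_level at 63 (size 4, align 1) → ends 67
  depth at 67 (size 1, align 1) → ends 68
  channels at 68 (size 8, align 1) → ends 76
  height at 76 (size 2, align 1) → ends 78
  total 78 bytes, alignment 1
96 − 78 = 18

18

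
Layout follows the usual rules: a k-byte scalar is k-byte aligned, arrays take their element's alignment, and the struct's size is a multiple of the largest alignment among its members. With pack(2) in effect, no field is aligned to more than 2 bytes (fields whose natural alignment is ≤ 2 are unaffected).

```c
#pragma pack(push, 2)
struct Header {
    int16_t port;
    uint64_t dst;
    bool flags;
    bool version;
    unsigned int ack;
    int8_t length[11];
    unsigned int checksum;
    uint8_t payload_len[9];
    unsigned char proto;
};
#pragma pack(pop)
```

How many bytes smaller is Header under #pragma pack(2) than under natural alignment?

14

natural layout:
  @0: port [2B, align 2] → 2
  +6 pad (align 8)
  @8: dst [8B, align 8] → 16
  @16: flags [1B, align 1] → 17
  @17: version [1B, align 1] → 18
  +2 pad (align 4)
  @20: ack [4B, align 4] → 24
  @24: length [11B, align 1] → 35
  +1 pad (align 4)
  @36: checksum [4B, align 4] → 40
  @40: payload_len [9B, align 1] → 49
  @49: proto [1B, align 1] → 50
  +6 tail pad (align 8)
  size 56, align 8
packed(2) layout:
  @0: port [2B, align 2] → 2
  @2: dst [8B, align 2] → 10
  @10: flags [1B, align 1] → 11
  @11: version [1B, align 1] → 12
  @12: ack [4B, align 2] → 16
  @16: length [11B, align 1] → 27
  +1 pad (align 2)
  @28: checksum [4B, align 2] → 32
  @32: payload_len [9B, align 1] → 41
  @41: proto [1B, align 1] → 42
  size 42, align 2
56 − 42 = 14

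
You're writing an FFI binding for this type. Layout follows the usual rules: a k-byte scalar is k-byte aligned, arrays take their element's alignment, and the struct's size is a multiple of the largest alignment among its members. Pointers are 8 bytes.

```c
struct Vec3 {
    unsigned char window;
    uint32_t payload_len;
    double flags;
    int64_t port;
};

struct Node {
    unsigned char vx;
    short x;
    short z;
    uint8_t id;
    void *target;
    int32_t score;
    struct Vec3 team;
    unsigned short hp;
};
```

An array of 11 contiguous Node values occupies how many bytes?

Vec3: @0: window [1B, align 1] → 1; +3 pad (align 4); @4: payload_len [4B, align 4] → 8; @8: flags [8B, align 8] → 16; @16: port [8B, align 8] → 24; size 24, align 8
@0: vx [1B, align 1] → 1
+1 pad (align 2)
@2: x [2B, align 2] → 4
@4: z [2B, align 2] → 6
@6: id [1B, align 1] → 7
+1 pad (align 8)
@8: target [8B, align 8] → 16
@16: score [4B, align 4] → 20
+4 pad (align 8)
@24: team [24B, align 8] → 48
@48: hp [2B, align 2] → 50
+6 tail pad (align 8)
size 56, align 8
array of 11: 11 × 56 = 616

616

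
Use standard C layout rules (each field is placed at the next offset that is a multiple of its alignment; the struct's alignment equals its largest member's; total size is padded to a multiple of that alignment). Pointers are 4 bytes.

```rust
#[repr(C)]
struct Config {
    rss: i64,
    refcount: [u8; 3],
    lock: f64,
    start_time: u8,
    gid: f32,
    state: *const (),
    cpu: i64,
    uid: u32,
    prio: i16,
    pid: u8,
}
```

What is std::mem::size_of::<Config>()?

0..8  rss  (8B, 8-aligned)
8..11  refcount  (3B, 1-aligned)
11..16  -- padding (5B)
16..24  lock  (8B, 8-aligned)
24..25  start_time  (1B, 1-aligned)
25..28  -- padding (3B)
28..32  gid  (4B, 4-aligned)
32..36  state  (4B, 4-aligned)
36..40  -- padding (4B)
40..48  cpu  (8B, 8-aligned)
48..52  uid  (4B, 4-aligned)
52..54  prio  (2B, 2-aligned)
54..55  pid  (1B, 1-aligned)
55..56  -- tail padding (1B)
sizeof = 56, alignof = 8

56 bytes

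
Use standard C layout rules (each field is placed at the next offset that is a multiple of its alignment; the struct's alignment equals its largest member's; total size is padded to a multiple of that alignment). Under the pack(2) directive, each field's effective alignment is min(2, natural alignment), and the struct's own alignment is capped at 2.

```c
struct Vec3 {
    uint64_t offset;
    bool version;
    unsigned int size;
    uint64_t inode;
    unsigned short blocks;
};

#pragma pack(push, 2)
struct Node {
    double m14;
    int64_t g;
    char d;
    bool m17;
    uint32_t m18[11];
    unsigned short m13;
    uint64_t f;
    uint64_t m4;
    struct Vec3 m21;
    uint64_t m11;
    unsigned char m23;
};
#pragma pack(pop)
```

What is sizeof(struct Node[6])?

Vec3: @0: offset [8B, align 8] → 8; @8: version [1B, align 1] → 9; +3 pad (align 4); @12: size [4B, align 4] → 16; @16: inode [8B, align 8] → 24; @24: blocks [2B, align 2] → 26; +6 tail pad (align 8); size 32, align 8
@0: m14 [8B, align 2] → 8
@8: g [8B, align 2] → 16
@16: d [1B, align 1] → 17
@17: m17 [1B, align 1] → 18
@18: m18 [44B, align 2] → 62
@62: m13 [2B, align 2] → 64
@64: f [8B, align 2] → 72
@72: m4 [8B, align 2] → 80
@80: m21 [32B, align 2] → 112
@112: m11 [8B, align 2] → 120
@120: m23 [1B, align 1] → 121
+1 tail pad (align 2)
size 122, align 2
array of 6: 6 × 122 = 732

732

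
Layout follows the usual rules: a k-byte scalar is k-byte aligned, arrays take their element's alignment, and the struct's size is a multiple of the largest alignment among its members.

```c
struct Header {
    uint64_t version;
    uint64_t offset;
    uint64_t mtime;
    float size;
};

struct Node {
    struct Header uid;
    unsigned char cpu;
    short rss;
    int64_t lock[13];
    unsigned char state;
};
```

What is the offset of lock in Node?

Header: @0: version [8B, align 8] → 8; @8: offset [8B, align 8] → 16; @16: mtime [8B, align 8] → 24; @24: size [4B, align 4] → 28; +4 tail pad (align 8); size 32, align 8
@0: uid [32B, align 8] → 32
@32: cpu [1B, align 1] → 33
+1 pad (align 2)
@34: rss [2B, align 2] → 36
+4 pad (align 8)
@40: lock [104B, align 8] → 144

40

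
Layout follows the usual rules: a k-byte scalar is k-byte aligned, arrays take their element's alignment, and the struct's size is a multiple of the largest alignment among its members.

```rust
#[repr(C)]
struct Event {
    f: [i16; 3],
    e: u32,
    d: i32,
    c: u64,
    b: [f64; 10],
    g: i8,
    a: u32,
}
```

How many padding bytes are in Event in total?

5

0..6  f  (6B, 2-aligned)
6..8  -- padding (2B)
8..12  e  (4B, 4-aligned)
12..16  d  (4B, 4-aligned)
16..24  c  (8B, 8-aligned)
24..104  b  (80B, 8-aligned)
104..105  g  (1B, 1-aligned)
105..108  -- padding (3B)
108..112  a  (4B, 4-aligned)
sizeof = 112, alignof = 8
data bytes 107, size 112 → padding 5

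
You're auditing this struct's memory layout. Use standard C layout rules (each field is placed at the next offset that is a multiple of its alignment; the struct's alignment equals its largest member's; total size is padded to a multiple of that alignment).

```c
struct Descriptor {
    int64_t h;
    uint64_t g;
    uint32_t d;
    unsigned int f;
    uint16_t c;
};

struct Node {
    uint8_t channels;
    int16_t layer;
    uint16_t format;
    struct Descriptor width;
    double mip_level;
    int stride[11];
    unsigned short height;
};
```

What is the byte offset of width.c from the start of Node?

32

Descriptor: @0: h [8B, align 8] → 8; @8: g [8B, align 8] → 16; @16: d [4B, align 4] → 20; @20: f [4B, align 4] → 24; @24: c [2B, align 2] → 26; +6 tail pad (align 8); size 32, align 8
@0: channels [1B, align 1] → 1
+1 pad (align 2)
@2: layer [2B, align 2] → 4
@4: format [2B, align 2] → 6
+2 pad (align 8)
@8: width [32B, align 8] → 40
within Descriptor: c at 24
8 + 24 = 32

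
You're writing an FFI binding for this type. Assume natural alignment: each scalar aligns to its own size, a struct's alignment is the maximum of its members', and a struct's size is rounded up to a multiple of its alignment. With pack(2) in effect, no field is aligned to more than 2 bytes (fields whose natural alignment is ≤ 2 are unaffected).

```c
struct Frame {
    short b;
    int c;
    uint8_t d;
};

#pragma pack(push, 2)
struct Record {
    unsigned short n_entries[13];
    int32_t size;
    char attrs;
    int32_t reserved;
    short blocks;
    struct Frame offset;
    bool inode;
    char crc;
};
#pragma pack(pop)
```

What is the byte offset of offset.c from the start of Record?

Frame: b at 0 (size 2, align 2) → ends 2; pad 2 to align 4 for c; c at 4 (size 4, align 4) → ends 8; d at 8 (size 1, align 1) → ends 9; tail pad 3 to reach multiple of 4; total 12 bytes, alignment 4
n_entries at 0 (size 26, align 2) → ends 26
size at 26 (size 4, align 2) → ends 30
attrs at 30 (size 1, align 1) → ends 31
pad 1 to align 2 for reserved
reserved at 32 (size 4, align 2) → ends 36
blocks at 36 (size 2, align 2) → ends 38
offset at 38 (size 12, align 2) → ends 50
within Frame: c at 4
38 + 4 = 42

42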